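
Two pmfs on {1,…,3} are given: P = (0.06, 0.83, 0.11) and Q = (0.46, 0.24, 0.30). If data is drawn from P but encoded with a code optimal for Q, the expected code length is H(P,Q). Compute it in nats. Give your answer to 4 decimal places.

H(P,Q) = −Σ p·ln q.
  −0.06·ln(0.46) = 0.04659
  −0.83·ln(0.24) = 1.18451
  −0.11·ln(0.30) = 0.13244
H(P,Q) = 1.3635 nats.

1.3635 nats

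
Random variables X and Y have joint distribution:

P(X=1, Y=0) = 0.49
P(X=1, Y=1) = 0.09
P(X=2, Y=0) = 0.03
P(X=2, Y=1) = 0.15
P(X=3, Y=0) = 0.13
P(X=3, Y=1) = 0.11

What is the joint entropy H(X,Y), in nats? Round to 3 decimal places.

H(X,Y) = −Σ p(x,y)·ln p(x,y) over all 6 cells.
  cell (1,0): −0.49·ln0.49 = 0.3495
  cell (1,1): −0.09·ln0.09 = 0.2167
  cell (2,0): −0.03·ln0.03 = 0.1052
  cell (2,1): −0.15·ln0.15 = 0.2846
  cell (3,0): −0.13·ln0.13 = 0.2652
  cell (3,1): −0.11·ln0.11 = 0.2428
Sum = 1.464 nats.

1.464 nats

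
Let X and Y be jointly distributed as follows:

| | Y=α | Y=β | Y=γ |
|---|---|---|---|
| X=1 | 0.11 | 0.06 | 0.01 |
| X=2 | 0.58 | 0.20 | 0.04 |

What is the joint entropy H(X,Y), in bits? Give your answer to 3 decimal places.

1.766 bits

H(X,Y) = −Σ p(x,y)·log₂ p(x,y) over all 6 cells.
  cell (1,α): −0.11·log₂0.11 = 0.3503
  cell (1,β): −0.06·log₂0.06 = 0.2435
  cell (1,γ): −0.01·log₂0.01 = 0.0664
  cell (2,α): −0.58·log₂0.58 = 0.4558
  cell (2,β): −0.20·log₂0.20 = 0.4644
  cell (2,γ): −0.04·log₂0.04 = 0.1858
Sum = 1.766 bits.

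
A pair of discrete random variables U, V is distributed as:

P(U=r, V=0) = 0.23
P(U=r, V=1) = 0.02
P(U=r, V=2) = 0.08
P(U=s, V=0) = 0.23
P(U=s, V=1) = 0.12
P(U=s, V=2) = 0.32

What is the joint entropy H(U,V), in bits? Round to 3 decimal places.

H(U,V) = −Σ p(x,y)·log₂ p(x,y) over all 6 cells.
  cell (r,0): −0.23·log₂0.23 = 0.4877
  cell (r,1): −0.02·log₂0.02 = 0.1129
  cell (r,2): −0.08·log₂0.08 = 0.2915
  cell (s,0): −0.23·log₂0.23 = 0.4877
  cell (s,1): −0.12·log₂0.12 = 0.3671
  cell (s,2): −0.32·log₂0.32 = 0.5260
Sum = 2.273 bits.

2.273 bits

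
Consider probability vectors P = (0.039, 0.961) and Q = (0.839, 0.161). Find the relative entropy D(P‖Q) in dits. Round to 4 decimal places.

0.6937 dits

D(P‖Q) = Σ p·log₁₀(p/q).
  0.039·log₁₀(0.039/0.839) = -0.05198
  0.961·log₁₀(0.961/0.161) = 0.74564
D(P‖Q) = 0.6937 dits.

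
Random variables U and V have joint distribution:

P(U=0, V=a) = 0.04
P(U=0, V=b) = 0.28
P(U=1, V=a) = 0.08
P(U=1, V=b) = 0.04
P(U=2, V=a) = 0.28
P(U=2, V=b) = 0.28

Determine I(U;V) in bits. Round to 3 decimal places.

Marginals: p(U) = (0.3200, 0.1200, 0.5600), p(V) = (0.4000, 0.6000).
I(U;V) = Σ p(x,y)·log₂[p(x,y)/(p(x)p(y))].
  (0,a): 0.04·log₂(0.3125) = -0.0671
  (0,b): 0.28·log₂(1.4583) = 0.1524
  (1,a): 0.08·log₂(1.6667) = 0.0590
  (1,b): 0.04·log₂(0.5556) = -0.0339
  (2,a): 0.28·log₂(1.2500) = 0.0901
  (2,b): 0.28·log₂(0.8333) = -0.0736
Sum = 0.127 bits.

0.127 bits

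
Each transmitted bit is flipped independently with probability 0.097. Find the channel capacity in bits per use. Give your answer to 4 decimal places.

0.5406 bits

Binary symmetric channel: C = 1 − h₂(ε) where h₂ is the binary entropy function.
h₂(0.097) = −0.097·log₂0.097 − 0.903·log₂0.903 = 0.4594.
C = 1 − 0.4594 = 0.5406 bits per channel use.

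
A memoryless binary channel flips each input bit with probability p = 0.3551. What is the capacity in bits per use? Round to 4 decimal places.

Binary symmetric channel: C = 1 − h₂(ε) where h₂ is the binary entropy function.
h₂(0.3551) = −0.3551·log₂0.3551 − 0.6449·log₂0.6449 = 0.9385.
C = 1 − 0.9385 = 0.0615 bits per channel use.

0.0615 bits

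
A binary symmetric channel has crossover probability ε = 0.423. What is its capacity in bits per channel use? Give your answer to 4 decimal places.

0.0172 bits

Binary symmetric channel: C = 1 − h₂(ε) where h₂ is the binary entropy function.
h₂(0.423) = −0.423·log₂0.423 − 0.577·log₂0.577 = 0.9828.
C = 1 − 0.9828 = 0.0172 bits per channel use.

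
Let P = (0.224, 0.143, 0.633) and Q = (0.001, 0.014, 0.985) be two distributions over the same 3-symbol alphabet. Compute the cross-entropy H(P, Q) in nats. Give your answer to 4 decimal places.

2.1673 nats

H(P,Q) = −Σ p·ln q.
  −0.224·ln(0.001) = 1.54734
  −0.143·ln(0.014) = 0.61042
  −0.633·ln(0.985) = 0.00957
H(P,Q) = 2.1673 nats.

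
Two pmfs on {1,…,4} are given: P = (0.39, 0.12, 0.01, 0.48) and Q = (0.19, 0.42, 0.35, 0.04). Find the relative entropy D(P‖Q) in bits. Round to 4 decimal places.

D(P‖Q) = Σ p·log₂(p/q).
  0.39·log₂(0.39/0.19) = 0.40462
  0.12·log₂(0.12/0.42) = -0.21688
  0.01·log₂(0.01/0.35) = -0.05129
  0.48·log₂(0.48/0.04) = 1.72078
D(P‖Q) = 1.8572 bits.

1.8572 bits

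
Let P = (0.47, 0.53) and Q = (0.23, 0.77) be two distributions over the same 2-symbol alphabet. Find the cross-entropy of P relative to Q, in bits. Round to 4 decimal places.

H(P,Q) = −Σ p·log₂ q.
  −0.47·log₂(0.23) = 0.99654
  −0.53·log₂(0.77) = 0.19985
H(P,Q) = 1.1964 bits.

1.1964 bits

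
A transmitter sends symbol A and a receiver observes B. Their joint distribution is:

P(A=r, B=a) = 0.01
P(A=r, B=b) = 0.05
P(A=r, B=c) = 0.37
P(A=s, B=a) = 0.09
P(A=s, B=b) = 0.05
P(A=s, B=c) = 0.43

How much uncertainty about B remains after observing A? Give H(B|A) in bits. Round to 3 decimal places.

Marginals: p(A) = (0.4300, 0.5700), p(B) = (0.1000, 0.1000, 0.8000).
H(B|A) = Σ p(A) · H(B|A=·).
  A=r: p=0.4300, H(B|A=r) = 0.6737
  A=s: p=0.5700, H(B|A=s) = 1.0352
Weighted sum = 0.880 bits.

0.880 bits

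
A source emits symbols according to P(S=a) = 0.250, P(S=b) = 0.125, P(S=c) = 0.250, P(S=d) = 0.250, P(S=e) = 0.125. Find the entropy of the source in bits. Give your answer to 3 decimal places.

H(S) = −Σ p·log₂ p.
  −(0.250)·log₂(0.250) = 0.5000
  −(0.125)·log₂(0.125) = 0.3750
  −(0.250)·log₂(0.250) = 0.5000
  −(0.250)·log₂(0.250) = 0.5000
  −(0.125)·log₂(0.125) = 0.3750
Sum: 0.5000 + 0.3750 + 0.5000 + 0.5000 + 0.3750 = 2.250 bits.

2.250 bits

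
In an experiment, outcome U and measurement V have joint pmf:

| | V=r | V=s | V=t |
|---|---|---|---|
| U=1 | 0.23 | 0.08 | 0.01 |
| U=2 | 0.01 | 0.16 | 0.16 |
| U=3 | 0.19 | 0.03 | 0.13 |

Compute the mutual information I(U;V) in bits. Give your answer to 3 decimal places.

Marginals: p(U) = (0.3200, 0.3300, 0.3500), p(V) = (0.4300, 0.2700, 0.3000).
I(U;V) = Σ p(x,y)·log₂[p(x,y)/(p(x)p(y))].
  (1,r): 0.23·log₂(1.6715) = 0.1705
  (1,s): 0.08·log₂(0.9259) = -0.0089
  (1,t): 0.01·log₂(0.1042) = -0.0326
  (2,r): 0.01·log₂(0.0705) = -0.0383
  (2,s): 0.16·log₂(1.7957) = 0.1351
  (2,t): 0.16·log₂(1.6162) = 0.1108
  (3,r): 0.19·log₂(1.2625) = 0.0639
  (3,s): 0.03·log₂(0.3175) = -0.0497
  (3,t): 0.13·log₂(1.2381) = 0.0401
Sum = 0.391 bits.

0.391 bits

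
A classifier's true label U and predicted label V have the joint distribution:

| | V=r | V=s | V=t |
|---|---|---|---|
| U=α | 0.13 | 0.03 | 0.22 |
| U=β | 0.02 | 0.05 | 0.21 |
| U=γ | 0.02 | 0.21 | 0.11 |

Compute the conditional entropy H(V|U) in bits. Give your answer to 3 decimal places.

1.179 bits

Chain rule: H(V|U) = H(U,V) − H(U).
Marginals: p(U) = (0.3800, 0.2800, 0.3400), p(V) = (0.1700, 0.2900, 0.5400).
H(U,V) = 2.7528 bits; H(U) = 1.5738 bits.
H(V|U) = 2.7528 − 1.5738 = 1.179 bits.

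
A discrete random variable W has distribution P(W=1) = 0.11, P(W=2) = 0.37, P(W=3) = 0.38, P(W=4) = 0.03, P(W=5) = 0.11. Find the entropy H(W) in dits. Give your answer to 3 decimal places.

H(W) = −Σ p·log₁₀ p.
  −(0.11)·log₁₀(0.11) = 0.1054
  −(0.37)·log₁₀(0.37) = 0.1598
  −(0.38)·log₁₀(0.38) = 0.1597
  −(0.03)·log₁₀(0.03) = 0.0457
  −(0.11)·log₁₀(0.11) = 0.1054
Sum: 0.1054 + 0.1598 + 0.1597 + 0.0457 + 0.1054 = 0.576 dits.

0.576 dits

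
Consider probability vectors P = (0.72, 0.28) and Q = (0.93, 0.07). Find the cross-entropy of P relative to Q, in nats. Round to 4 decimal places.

0.7968 nats

H(P,Q) = −Σ p·ln q.
  −0.72·ln(0.93) = 0.05225
  −0.28·ln(0.07) = 0.74459
H(P,Q) = 0.7968 nats.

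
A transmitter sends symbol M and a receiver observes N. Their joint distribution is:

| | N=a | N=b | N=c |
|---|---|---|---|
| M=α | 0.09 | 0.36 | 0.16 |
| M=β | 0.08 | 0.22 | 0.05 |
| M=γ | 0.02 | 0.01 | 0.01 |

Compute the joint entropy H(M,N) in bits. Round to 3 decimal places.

2.500 bits

H(M,N) = −Σ p(x,y)·log₂ p(x,y) over all 9 cells.
  cell (α,a): −0.09·log₂0.09 = 0.3127
  cell (α,b): −0.36·log₂0.36 = 0.5306
  cell (α,c): −0.16·log₂0.16 = 0.4230
  cell (β,a): −0.08·log₂0.08 = 0.2915
  cell (β,b): −0.22·log₂0.22 = 0.4806
  cell (β,c): −0.05·log₂0.05 = 0.2161
  cell (γ,a): −0.02·log₂0.02 = 0.1129
  cell (γ,b): −0.01·log₂0.01 = 0.0664
  cell (γ,c): −0.01·log₂0.01 = 0.0664
Sum = 2.500 bits.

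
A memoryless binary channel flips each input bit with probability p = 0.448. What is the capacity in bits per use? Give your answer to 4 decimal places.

Binary symmetric channel: C = 1 − h₂(ε) where h₂ is the binary entropy function.
h₂(0.448) = −0.448·log₂0.448 − 0.552·log₂0.552 = 0.9922.
C = 1 − 0.9922 = 0.0078 bits per channel use.

0.0078 bits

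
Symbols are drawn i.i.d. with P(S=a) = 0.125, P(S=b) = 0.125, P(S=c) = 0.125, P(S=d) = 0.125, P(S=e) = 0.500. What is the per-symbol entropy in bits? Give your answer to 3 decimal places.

H(S) = −Σ p·log₂ p.
  −(0.125)·log₂(0.125) = 0.3750
  −(0.125)·log₂(0.125) = 0.3750
  −(0.125)·log₂(0.125) = 0.3750
  −(0.125)·log₂(0.125) = 0.3750
  −(0.500)·log₂(0.500) = 0.5000
Sum: 0.3750 + 0.3750 + 0.3750 + 0.3750 + 0.5000 = 2.000 bits.

2.000 bits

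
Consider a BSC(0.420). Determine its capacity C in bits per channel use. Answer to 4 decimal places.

Binary symmetric channel: C = 1 − h₂(ε) where h₂ is the binary entropy function.
h₂(0.420) = −0.420·log₂0.420 − 0.580·log₂0.580 = 0.9815.
C = 1 − 0.9815 = 0.0185 bits per channel use.

0.0185 bits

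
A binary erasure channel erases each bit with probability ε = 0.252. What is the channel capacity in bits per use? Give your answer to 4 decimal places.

0.7480 bits

Binary erasure channel: capacity C = 1 − ε.
C = 1 − 0.252 = 0.7480 bits per channel use.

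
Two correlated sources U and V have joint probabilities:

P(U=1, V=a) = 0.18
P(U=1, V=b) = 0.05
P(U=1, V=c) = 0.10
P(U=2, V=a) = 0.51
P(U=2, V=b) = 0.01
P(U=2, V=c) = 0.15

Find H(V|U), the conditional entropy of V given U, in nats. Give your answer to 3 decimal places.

Chain rule: H(V|U) = H(U,V) − H(U).
Marginals: p(U) = (0.3300, 0.6700), p(V) = (0.6900, 0.0600, 0.2500).
H(U,V) = 1.3627 nats; H(U) = 0.6342 nats.
H(V|U) = 1.3627 − 0.6342 = 0.729 nats.

0.729 nats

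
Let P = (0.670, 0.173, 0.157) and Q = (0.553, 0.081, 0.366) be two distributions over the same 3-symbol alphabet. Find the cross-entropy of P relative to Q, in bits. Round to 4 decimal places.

H(P,Q) = −Σ p·log₂ q.
  −0.670·log₂(0.553) = 0.57261
  −0.173·log₂(0.081) = 0.62729
  −0.157·log₂(0.366) = 0.22766
H(P,Q) = 1.4276 bits.

1.4276 bits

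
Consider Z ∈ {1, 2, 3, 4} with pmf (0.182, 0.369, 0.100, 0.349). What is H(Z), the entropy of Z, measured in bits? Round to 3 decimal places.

H(Z) = −Σ p·log₂ p.
  −(0.182)·log₂(0.182) = 0.4474
  −(0.369)·log₂(0.369) = 0.5307
  −(0.100)·log₂(0.100) = 0.3322
  −(0.349)·log₂(0.349) = 0.5300
Sum: 0.4474 + 0.5307 + 0.3322 + 0.5300 = 1.840 bits.

1.840 bits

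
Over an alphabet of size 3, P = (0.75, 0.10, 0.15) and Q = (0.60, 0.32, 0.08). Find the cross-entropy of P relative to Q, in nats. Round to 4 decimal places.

0.8759 nats

H(P,Q) = −Σ p·ln q.
  −0.75·ln(0.60) = 0.38312
  −0.10·ln(0.32) = 0.11394
  −0.15·ln(0.08) = 0.37886
H(P,Q) = 0.8759 nats.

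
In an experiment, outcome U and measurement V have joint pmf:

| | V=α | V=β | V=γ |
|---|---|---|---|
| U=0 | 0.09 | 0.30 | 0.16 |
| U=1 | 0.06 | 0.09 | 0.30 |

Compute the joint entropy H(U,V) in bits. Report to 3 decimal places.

2.334 bits

H(U,V) = −Σ p(x,y)·log₂ p(x,y) over all 6 cells.
  cell (0,α): −0.09·log₂0.09 = 0.3127
  cell (0,β): −0.30·log₂0.30 = 0.5211
  cell (0,γ): −0.16·log₂0.16 = 0.4230
  cell (1,α): −0.06·log₂0.06 = 0.2435
  cell (1,β): −0.09·log₂0.09 = 0.3127
  cell (1,γ): −0.30·log₂0.30 = 0.5211
Sum = 2.334 bits.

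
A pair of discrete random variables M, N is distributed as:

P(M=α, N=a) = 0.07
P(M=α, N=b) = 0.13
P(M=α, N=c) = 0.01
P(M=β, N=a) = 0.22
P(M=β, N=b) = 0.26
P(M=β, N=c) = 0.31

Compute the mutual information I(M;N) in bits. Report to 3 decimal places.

Marginals: p(M) = (0.2100, 0.7900), p(N) = (0.2900, 0.3900, 0.3200).
I(M;N) = H(M) + H(N) − H(M,N).
H(M) = 0.7415, H(N) = 1.5737, H(M,N) = 2.2273.
I(M;N) = 0.7415 + 1.5737 − 2.2273 = 0.088 bits.

0.088 bits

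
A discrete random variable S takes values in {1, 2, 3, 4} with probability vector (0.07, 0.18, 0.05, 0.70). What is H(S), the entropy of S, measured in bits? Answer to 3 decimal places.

H(S) = −Σ p·log₂ p.
  −(0.07)·log₂(0.07) = 0.2686
  −(0.18)·log₂(0.18) = 0.4453
  −(0.05)·log₂(0.05) = 0.2161
  −(0.70)·log₂(0.70) = 0.3602
Sum: 0.2686 + 0.4453 + 0.2161 + 0.3602 = 1.290 bits.

1.290 bits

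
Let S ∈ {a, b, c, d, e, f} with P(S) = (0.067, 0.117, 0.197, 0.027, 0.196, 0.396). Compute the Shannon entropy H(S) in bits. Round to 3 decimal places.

2.216 bits

H(S) = −Σ p·log₂ p.
  −(0.067)·log₂(0.067) = 0.2613
  −(0.117)·log₂(0.117) = 0.3622
  −(0.197)·log₂(0.197) = 0.4617
  −(0.027)·log₂(0.027) = 0.1407
  −(0.196)·log₂(0.196) = 0.4608
  −(0.396)·log₂(0.396) = 0.5292
Sum: 0.2613 + 0.3622 + 0.4617 + 0.1407 + 0.4608 + 0.5292 = 2.216 bits.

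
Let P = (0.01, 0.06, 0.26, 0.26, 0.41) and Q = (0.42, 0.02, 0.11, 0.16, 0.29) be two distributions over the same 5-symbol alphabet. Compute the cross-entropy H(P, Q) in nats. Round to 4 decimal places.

H(P,Q) = −Σ p·ln q.
  −0.01·ln(0.42) = 0.00868
  −0.06·ln(0.02) = 0.23472
  −0.26·ln(0.11) = 0.57389
  −0.26·ln(0.16) = 0.47647
  −0.41·ln(0.29) = 0.50753
H(P,Q) = 1.8013 nats.

1.8013 nats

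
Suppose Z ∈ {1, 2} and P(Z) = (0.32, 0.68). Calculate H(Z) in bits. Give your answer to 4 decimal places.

0.9044 bits

H(Z) = −Σ p·log₂ p.
  −(0.32)·log₂(0.32) = 0.52603
  −(0.68)·log₂(0.68) = 0.37835
Sum: 0.52603 + 0.37835 = 0.9044 bits.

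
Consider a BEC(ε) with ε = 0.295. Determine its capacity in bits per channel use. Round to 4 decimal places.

Binary erasure channel: capacity C = 1 − ε.
C = 1 − 0.295 = 0.7050 bits per channel use.

0.7050 bits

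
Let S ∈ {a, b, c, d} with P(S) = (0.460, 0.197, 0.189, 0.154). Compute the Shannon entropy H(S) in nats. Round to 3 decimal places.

H(S) = −Σ p·ln p.
  −(0.460)·ln(0.460) = 0.3572
  −(0.197)·ln(0.197) = 0.3200
  −(0.189)·ln(0.189) = 0.3149
  −(0.154)·ln(0.154) = 0.2881
Sum: 0.3572 + 0.3200 + 0.3149 + 0.2881 = 1.280 nats.

1.280 nats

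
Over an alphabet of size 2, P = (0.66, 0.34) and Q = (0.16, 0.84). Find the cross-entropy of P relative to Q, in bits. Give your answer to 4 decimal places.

1.8305 bits

H(P,Q) = −Σ p·log₂ q.
  −0.66·log₂(0.16) = 1.74495
  −0.34·log₂(0.84) = 0.08552
H(P,Q) = 1.8305 bits.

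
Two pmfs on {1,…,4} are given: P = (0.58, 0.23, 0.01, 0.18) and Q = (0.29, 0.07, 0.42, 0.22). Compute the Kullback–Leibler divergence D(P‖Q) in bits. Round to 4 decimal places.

0.8687 bits

D(P‖Q) = Σ p·log₂(p/q).
  0.58·log₂(0.58/0.29) = 0.58000
  0.23·log₂(0.23/0.07) = 0.39473
  0.01·log₂(0.01/0.42) = -0.05392
  0.18·log₂(0.18/0.22) = -0.05211
D(P‖Q) = 0.8687 bits.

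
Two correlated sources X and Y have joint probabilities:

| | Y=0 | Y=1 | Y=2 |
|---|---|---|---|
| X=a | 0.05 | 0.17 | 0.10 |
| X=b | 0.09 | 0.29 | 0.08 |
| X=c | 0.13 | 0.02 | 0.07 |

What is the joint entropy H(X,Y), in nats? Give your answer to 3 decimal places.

1.989 nats

H(X,Y) = −Σ p(x,y)·ln p(x,y) over all 9 cells.
  cell (a,0): −0.05·ln0.05 = 0.1498
  cell (a,1): −0.17·ln0.17 = 0.3012
  cell (a,2): −0.10·ln0.10 = 0.2303
  cell (b,0): −0.09·ln0.09 = 0.2167
  cell (b,1): −0.29·ln0.29 = 0.3590
  cell (b,2): −0.08·ln0.08 = 0.2021
  cell (c,0): −0.13·ln0.13 = 0.2652
  cell (c,1): −0.02·ln0.02 = 0.0782
  cell (c,2): −0.07·ln0.07 = 0.1861
Sum = 1.989 nats.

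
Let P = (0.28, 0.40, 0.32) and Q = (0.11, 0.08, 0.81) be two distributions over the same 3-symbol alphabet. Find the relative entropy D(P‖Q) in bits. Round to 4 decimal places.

D(P‖Q) = Σ p·log₂(p/q).
  0.28·log₂(0.28/0.11) = 0.37742
  0.40·log₂(0.40/0.08) = 0.92877
  0.32·log₂(0.32/0.81) = -0.42875
D(P‖Q) = 0.8774 bits.

0.8774 bits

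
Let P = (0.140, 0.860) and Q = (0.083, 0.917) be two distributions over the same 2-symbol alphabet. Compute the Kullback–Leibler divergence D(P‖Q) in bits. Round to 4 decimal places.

0.0260 bits

D(P‖Q) = Σ p·log₂(p/q).
  0.140·log₂(0.140/0.083) = 0.10559
  0.860·log₂(0.860/0.917) = -0.07962
D(P‖Q) = 0.0260 bits.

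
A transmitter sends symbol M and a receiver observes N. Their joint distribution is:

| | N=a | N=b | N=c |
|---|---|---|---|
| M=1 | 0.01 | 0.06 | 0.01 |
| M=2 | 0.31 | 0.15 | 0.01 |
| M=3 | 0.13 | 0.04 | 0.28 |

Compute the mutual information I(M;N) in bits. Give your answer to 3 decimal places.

0.402 bits

Marginals: p(M) = (0.0800, 0.4700, 0.4500), p(N) = (0.4500, 0.2500, 0.3000).
I(M;N) = H(M) + H(N) − H(M,N).
H(M) = 1.3219, H(N) = 1.5395, H(M,N) = 2.4598.
I(M;N) = 1.3219 + 1.5395 − 2.4598 = 0.402 bits.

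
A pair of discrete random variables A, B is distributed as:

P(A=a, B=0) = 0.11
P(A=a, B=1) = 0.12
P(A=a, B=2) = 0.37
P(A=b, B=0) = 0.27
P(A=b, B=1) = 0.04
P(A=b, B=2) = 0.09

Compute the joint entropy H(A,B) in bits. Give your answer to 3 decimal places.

2.257 bits

H(A,B) = −Σ p(x,y)·log₂ p(x,y) over all 6 cells.
  cell (a,0): −0.11·log₂0.11 = 0.3503
  cell (a,1): −0.12·log₂0.12 = 0.3671
  cell (a,2): −0.37·log₂0.37 = 0.5307
  cell (b,0): −0.27·log₂0.27 = 0.5100
  cell (b,1): −0.04·log₂0.04 = 0.1858
  cell (b,2): −0.09·log₂0.09 = 0.3127
Sum = 2.257 bits.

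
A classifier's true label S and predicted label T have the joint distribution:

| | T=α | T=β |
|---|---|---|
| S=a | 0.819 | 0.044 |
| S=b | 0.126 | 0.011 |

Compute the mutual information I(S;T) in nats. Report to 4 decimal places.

0.0009 nats

Marginals: p(S) = (0.8630, 0.1370), p(T) = (0.9450, 0.0550).
I(S;T) = H(S) + H(T) − H(S,T).
H(S) = 0.3995, H(T) = 0.2130, H(S,T) = 0.6116.
I(S;T) = 0.3995 + 0.2130 − 0.6116 = 0.0009 nats.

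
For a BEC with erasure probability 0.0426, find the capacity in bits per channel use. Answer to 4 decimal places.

0.9574 bits

Binary erasure channel: capacity C = 1 − ε.
C = 1 − 0.0426 = 0.9574 bits per channel use.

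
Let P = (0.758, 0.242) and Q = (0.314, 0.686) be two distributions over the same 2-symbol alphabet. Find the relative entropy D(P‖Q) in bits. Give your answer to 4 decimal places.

0.6000 bits

D(P‖Q) = Σ p·log₂(p/q).
  0.758·log₂(0.758/0.314) = 0.96375
  0.242·log₂(0.242/0.686) = -0.36377
D(P‖Q) = 0.6000 bits.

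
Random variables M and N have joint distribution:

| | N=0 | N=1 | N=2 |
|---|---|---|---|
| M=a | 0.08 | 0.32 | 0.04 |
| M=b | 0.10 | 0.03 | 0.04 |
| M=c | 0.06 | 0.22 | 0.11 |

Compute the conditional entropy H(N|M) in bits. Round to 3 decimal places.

Chain rule: H(N|M) = H(M,N) − H(M).
Marginals: p(M) = (0.4400, 0.1700, 0.3900), p(N) = (0.2400, 0.5700, 0.1900).
H(M,N) = 2.7474 bits; H(M) = 1.4855 bits.
H(N|M) = 2.7474 − 1.4855 = 1.262 bits.

1.262 bits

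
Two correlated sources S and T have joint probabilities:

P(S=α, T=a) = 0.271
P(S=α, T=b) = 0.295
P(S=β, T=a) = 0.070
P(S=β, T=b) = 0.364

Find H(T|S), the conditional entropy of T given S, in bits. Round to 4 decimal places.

Marginals: p(S) = (0.5660, 0.4340), p(T) = (0.3410, 0.6590).
H(T|S) = Σ p(S) · H(T|S=·).
  S=α: p=0.5660, H(T|S=α) = 0.9987
  S=β: p=0.4340, H(T|S=β) = 0.6374
Weighted sum = 0.8419 bits.

0.8419 bits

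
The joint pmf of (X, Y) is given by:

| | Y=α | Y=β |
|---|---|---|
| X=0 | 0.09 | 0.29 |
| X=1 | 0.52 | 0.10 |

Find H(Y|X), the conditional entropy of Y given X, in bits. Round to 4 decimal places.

0.6953 bits

Chain rule: H(Y|X) = H(X,Y) − H(X).
Marginals: p(X) = (0.3800, 0.6200), p(Y) = (0.6100, 0.3900).
H(X,Y) = 1.6533 bits; H(X) = 0.9580 bits.
H(Y|X) = 1.6533 − 0.9580 = 0.6953 bits.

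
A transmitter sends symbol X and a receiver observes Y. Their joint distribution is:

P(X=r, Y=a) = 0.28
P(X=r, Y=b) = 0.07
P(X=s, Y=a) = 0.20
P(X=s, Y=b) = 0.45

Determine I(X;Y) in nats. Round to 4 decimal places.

Marginals: p(X) = (0.3500, 0.6500), p(Y) = (0.4800, 0.5200).
I(X;Y) = Σ p(x,y)·ln[p(x,y)/(p(x)p(y))].
  (r,a): 0.28·ln(1.6667) = 0.14303
  (r,b): 0.07·ln(0.3846) = -0.06689
  (s,a): 0.20·ln(0.6410) = -0.08894
  (s,b): 0.45·ln(1.3314) = 0.12879
Sum = 0.1160 nats.

0.1160 nats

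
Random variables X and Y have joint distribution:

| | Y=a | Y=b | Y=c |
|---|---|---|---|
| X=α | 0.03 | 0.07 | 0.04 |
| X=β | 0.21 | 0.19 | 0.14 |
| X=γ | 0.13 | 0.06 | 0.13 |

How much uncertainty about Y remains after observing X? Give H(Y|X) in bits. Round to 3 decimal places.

1.537 bits

Marginals: p(X) = (0.1400, 0.5400, 0.3200), p(Y) = (0.3700, 0.3200, 0.3100).
H(Y|X) = Σ p(X) · H(Y|X=·).
  X=α: p=0.1400, H(Y|X=α) = 1.4926
  X=β: p=0.5400, H(Y|X=β) = 1.5650
  X=γ: p=0.3200, H(Y|X=γ) = 1.5087
Weighted sum = 1.537 bits.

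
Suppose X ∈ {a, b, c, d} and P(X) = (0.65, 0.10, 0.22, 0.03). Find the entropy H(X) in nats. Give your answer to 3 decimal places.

H(X) = −Σ p·ln p.
  −(0.65)·ln(0.65) = 0.2800
  −(0.10)·ln(0.10) = 0.2303
  −(0.22)·ln(0.22) = 0.3331
  −(0.03)·ln(0.03) = 0.1052
Sum: 0.2800 + 0.2303 + 0.3331 + 0.1052 = 0.949 nats.

0.949 nats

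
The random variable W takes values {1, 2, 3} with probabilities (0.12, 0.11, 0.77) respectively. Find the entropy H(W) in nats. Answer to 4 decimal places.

H(W) = −Σ p·ln p.
  −(0.12)·ln(0.12) = 0.25443
  −(0.11)·ln(0.11) = 0.24280
  −(0.77)·ln(0.77) = 0.20125
Sum: 0.25443 + 0.24280 + 0.20125 = 0.6985 nats.

0.6985 nats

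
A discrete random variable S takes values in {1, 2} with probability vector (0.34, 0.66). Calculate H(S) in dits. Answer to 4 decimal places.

H(S) = −Σ p·log₁₀ p.
  −(0.34)·log₁₀(0.34) = 0.15930
  −(0.66)·log₁₀(0.66) = 0.11910
Sum: 0.15930 + 0.11910 = 0.2784 dits.

0.2784 dits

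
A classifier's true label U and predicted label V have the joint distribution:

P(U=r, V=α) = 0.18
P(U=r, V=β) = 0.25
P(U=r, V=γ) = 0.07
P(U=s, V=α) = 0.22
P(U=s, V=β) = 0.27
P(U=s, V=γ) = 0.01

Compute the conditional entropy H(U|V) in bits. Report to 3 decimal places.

0.960 bits

Chain rule: H(U|V) = H(U,V) − H(V).
Marginals: p(U) = (0.5000, 0.5000), p(V) = (0.4000, 0.5200, 0.0800).
H(U,V) = 2.2709 bits; H(V) = 1.3109 bits.
H(U|V) = 2.2709 − 1.3109 = 0.960 bits.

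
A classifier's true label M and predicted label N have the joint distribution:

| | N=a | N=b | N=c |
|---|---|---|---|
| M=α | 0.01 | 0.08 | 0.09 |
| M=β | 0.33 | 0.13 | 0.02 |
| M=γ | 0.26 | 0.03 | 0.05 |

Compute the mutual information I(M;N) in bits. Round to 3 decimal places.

Marginals: p(M) = (0.1800, 0.4800, 0.3400), p(N) = (0.6000, 0.2400, 0.1600).
I(M;N) = Σ p(x,y)·log₂[p(x,y)/(p(x)p(y))].
  (α,a): 0.01·log₂(0.0926) = -0.0343
  (α,b): 0.08·log₂(1.8519) = 0.0711
  (α,c): 0.09·log₂(3.1250) = 0.1479
  (β,a): 0.33·log₂(1.1458) = 0.0648
  (β,b): 0.13·log₂(1.1285) = 0.0227
  (β,c): 0.02·log₂(0.2604) = -0.0388
  (γ,a): 0.26·log₂(1.2745) = 0.0910
  (γ,b): 0.03·log₂(0.3676) = -0.0433
  (γ,c): 0.05·log₂(0.9191) = -0.0061
Sum = 0.275 bits.

0.275 bits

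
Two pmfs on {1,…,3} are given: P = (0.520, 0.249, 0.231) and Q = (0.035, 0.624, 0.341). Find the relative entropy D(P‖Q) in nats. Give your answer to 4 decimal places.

1.0845 nats

D(P‖Q) = Σ p·ln(p/q).
  0.520·ln(0.520/0.035) = 1.40321
  0.249·ln(0.249/0.624) = -0.22876
  0.231·ln(0.231/0.341) = -0.08997
D(P‖Q) = 1.0845 nats.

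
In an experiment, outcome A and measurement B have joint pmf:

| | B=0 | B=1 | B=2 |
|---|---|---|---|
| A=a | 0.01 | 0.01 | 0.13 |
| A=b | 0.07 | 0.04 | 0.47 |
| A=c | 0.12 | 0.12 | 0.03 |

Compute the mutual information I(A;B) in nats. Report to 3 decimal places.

0.227 nats

Marginals: p(A) = (0.1500, 0.5800, 0.2700), p(B) = (0.2000, 0.1700, 0.6300).
I(A;B) = Σ p(x,y)·ln[p(x,y)/(p(x)p(y))].
  (a,0): 0.01·ln(0.3333) = -0.0110
  (a,1): 0.01·ln(0.3922) = -0.0094
  (a,2): 0.13·ln(1.3757) = 0.0415
  (b,0): 0.07·ln(0.6034) = -0.0354
  (b,1): 0.04·ln(0.4057) = -0.0361
  (b,2): 0.47·ln(1.2863) = 0.1183
  (c,0): 0.12·ln(2.2222) = 0.0958
  (c,1): 0.12·ln(2.6144) = 0.1153
  (c,2): 0.03·ln(0.1764) = -0.0521
Sum = 0.227 nats.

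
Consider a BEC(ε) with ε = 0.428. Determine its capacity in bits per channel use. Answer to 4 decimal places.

0.5720 bits

Binary erasure channel: capacity C = 1 − ε.
C = 1 − 0.428 = 0.5720 bits per channel use.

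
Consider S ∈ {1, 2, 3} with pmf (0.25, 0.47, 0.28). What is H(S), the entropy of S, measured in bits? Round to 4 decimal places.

H(S) = −Σ p·log₂ p.
  −(0.25)·log₂(0.25) = 0.50000
  −(0.47)·log₂(0.47) = 0.51196
  −(0.28)·log₂(0.28) = 0.51422
Sum: 0.50000 + 0.51196 + 0.51422 = 1.5262 bits.

1.5262 bits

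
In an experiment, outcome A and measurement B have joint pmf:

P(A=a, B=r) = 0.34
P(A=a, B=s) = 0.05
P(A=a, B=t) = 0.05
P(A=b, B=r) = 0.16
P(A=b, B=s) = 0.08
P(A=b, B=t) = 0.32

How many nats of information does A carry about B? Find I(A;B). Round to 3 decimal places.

Marginals: p(A) = (0.4400, 0.5600), p(B) = (0.5000, 0.1300, 0.3700).
I(A;B) = H(A) + H(B) − H(A,B).
H(A) = 0.6859, H(B) = 0.9797, H(A,B) = 1.5263.
I(A;B) = 0.6859 + 0.9797 − 1.5263 = 0.139 nats.

0.139 nats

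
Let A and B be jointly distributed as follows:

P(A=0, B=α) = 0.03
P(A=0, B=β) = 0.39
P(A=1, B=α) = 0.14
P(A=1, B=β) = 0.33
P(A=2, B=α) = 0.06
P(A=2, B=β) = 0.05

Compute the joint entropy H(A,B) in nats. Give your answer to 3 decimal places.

H(A,B) = −Σ p(x,y)·ln p(x,y) over all 6 cells.
  cell (0,α): −0.03·ln0.03 = 0.1052
  cell (0,β): −0.39·ln0.39 = 0.3672
  cell (1,α): −0.14·ln0.14 = 0.2753
  cell (1,β): −0.33·ln0.33 = 0.3659
  cell (2,α): −0.06·ln0.06 = 0.1688
  cell (2,β): −0.05·ln0.05 = 0.1498
Sum = 1.432 nats.

1.432 nats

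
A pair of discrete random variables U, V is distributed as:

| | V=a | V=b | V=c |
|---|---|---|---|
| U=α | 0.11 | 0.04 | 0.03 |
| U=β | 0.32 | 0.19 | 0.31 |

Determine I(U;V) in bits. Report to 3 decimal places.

Marginals: p(U) = (0.1800, 0.8200), p(V) = (0.4300, 0.2300, 0.3400).
I(U;V) = H(U) + H(V) − H(U,V).
H(U) = 0.6801, H(V) = 1.5404, H(U,V) = 2.1929.
I(U;V) = 0.6801 + 1.5404 − 2.1929 = 0.028 bits.

0.028 bits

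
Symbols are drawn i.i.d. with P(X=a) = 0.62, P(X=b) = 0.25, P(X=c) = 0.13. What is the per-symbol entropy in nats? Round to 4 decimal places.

H(X) = −Σ p·ln p.
  −(0.62)·ln(0.62) = 0.29638
  −(0.25)·ln(0.25) = 0.34657
  −(0.13)·ln(0.13) = 0.26523
Sum: 0.29638 + 0.34657 + 0.26523 = 0.9082 nats.

0.9082 nats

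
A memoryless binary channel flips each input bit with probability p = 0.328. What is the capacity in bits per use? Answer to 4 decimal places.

Binary symmetric channel: C = 1 − h₂(ε) where h₂ is the binary entropy function.
h₂(0.328) = −0.328·log₂0.328 − 0.672·log₂0.672 = 0.9129.
C = 1 − 0.9129 = 0.0871 bits per channel use.

0.0871 bits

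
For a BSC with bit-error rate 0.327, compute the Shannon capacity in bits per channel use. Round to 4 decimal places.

0.0882 bits

Binary symmetric channel: C = 1 − h₂(ε) where h₂ is the binary entropy function.
h₂(0.327) = −0.327·log₂0.327 − 0.673·log₂0.673 = 0.9118.
C = 1 − 0.9118 = 0.0882 bits per channel use.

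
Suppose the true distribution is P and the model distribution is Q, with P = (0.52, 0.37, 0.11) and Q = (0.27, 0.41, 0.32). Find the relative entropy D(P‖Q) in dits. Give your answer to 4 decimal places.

D(P‖Q) = Σ p·log₁₀(p/q).
  0.52·log₁₀(0.52/0.27) = 0.14801
  0.37·log₁₀(0.37/0.41) = -0.01650
  0.11·log₁₀(0.11/0.32) = -0.05101
D(P‖Q) = 0.0805 dits.

0.0805 dits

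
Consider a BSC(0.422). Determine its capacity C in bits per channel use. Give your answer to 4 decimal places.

Binary symmetric channel: C = 1 − h₂(ε) where h₂ is the binary entropy function.
h₂(0.422) = −0.422·log₂0.422 − 0.578·log₂0.578 = 0.9824.
C = 1 − 0.9824 = 0.0176 bits per channel use.

0.0176 bits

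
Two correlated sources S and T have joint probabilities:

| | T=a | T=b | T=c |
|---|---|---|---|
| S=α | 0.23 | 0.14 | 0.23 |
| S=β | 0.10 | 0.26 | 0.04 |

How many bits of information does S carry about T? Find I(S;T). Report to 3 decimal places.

Marginals: p(S) = (0.6000, 0.4000), p(T) = (0.3300, 0.4000, 0.2700).
I(S;T) = Σ p(x,y)·log₂[p(x,y)/(p(x)p(y))].
  (α,a): 0.23·log₂(1.1616) = 0.0497
  (α,b): 0.14·log₂(0.5833) = -0.1089
  (α,c): 0.23·log₂(1.4198) = 0.1163
  (β,a): 0.10·log₂(0.7576) = -0.0401
  (β,b): 0.26·log₂(1.6250) = 0.1821
  (β,c): 0.04·log₂(0.3704) = -0.0573
Sum = 0.142 bits.

0.142 bits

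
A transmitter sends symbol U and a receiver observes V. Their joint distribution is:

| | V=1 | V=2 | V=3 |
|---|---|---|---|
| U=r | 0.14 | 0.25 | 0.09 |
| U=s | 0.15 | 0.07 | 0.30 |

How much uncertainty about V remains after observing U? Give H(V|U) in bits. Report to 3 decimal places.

Chain rule: H(V|U) = H(U,V) − H(U).
Marginals: p(U) = (0.4800, 0.5200), p(V) = (0.2900, 0.3200, 0.3900).
H(U,V) = 2.4100 bits; H(U) = 0.9988 bits.
H(V|U) = 2.4100 − 0.9988 = 1.411 bits.

1.411 bits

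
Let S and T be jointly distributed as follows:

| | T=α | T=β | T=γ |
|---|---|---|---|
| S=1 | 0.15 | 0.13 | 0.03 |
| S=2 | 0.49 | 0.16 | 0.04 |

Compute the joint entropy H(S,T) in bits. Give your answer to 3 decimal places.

H(S,T) = −Σ p(x,y)·log₂ p(x,y) over all 6 cells.
  cell (1,α): −0.15·log₂0.15 = 0.4105
  cell (1,β): −0.13·log₂0.13 = 0.3826
  cell (1,γ): −0.03·log₂0.03 = 0.1518
  cell (2,α): −0.49·log₂0.49 = 0.5043
  cell (2,β): −0.16·log₂0.16 = 0.4230
  cell (2,γ): −0.04·log₂0.04 = 0.1858
Sum = 2.058 bits.

2.058 bits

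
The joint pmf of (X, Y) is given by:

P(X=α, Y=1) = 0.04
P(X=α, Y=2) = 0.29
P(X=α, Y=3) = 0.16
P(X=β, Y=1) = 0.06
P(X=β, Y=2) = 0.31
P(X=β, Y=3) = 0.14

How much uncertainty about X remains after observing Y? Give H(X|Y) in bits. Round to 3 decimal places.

Marginals: p(X) = (0.4900, 0.5100), p(Y) = (0.1000, 0.6000, 0.3000).
H(X|Y) = Σ p(Y) · H(X|Y=·).
  Y=1: p=0.1000, H(X|Y=1) = 0.9710
  Y=2: p=0.6000, H(X|Y=2) = 0.9992
  Y=3: p=0.3000, H(X|Y=3) = 0.9968
Weighted sum = 0.996 bits.

0.996 bits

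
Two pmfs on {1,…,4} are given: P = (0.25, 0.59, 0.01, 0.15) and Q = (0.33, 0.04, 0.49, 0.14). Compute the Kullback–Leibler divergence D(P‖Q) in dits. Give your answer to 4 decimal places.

D(P‖Q) = Σ p·log₁₀(p/q).
  0.25·log₁₀(0.25/0.33) = -0.03014
  0.59·log₁₀(0.59/0.04) = 0.68959
  0.01·log₁₀(0.01/0.49) = -0.01690
  0.15·log₁₀(0.15/0.14) = 0.00449
D(P‖Q) = 0.6470 dits.

0.6470 dits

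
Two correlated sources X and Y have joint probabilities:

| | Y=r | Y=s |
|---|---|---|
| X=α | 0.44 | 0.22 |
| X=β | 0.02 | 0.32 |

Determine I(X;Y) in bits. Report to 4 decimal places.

Marginals: p(X) = (0.6600, 0.3400), p(Y) = (0.4600, 0.5400).
I(X;Y) = Σ p(x,y)·log₂[p(x,y)/(p(x)p(y))].
  (α,r): 0.44·log₂(1.4493) = 0.23555
  (α,s): 0.22·log₂(0.6173) = -0.15312
  (β,r): 0.02·log₂(0.1279) = -0.05934
  (β,s): 0.32·log₂(1.7429) = 0.25648
Sum = 0.2796 bits.

0.2796 bits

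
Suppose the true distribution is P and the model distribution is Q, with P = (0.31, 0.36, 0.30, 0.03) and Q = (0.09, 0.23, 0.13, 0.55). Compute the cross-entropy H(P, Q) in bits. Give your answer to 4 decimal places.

H(P,Q) = −Σ p·log₂ q.
  −0.31·log₂(0.09) = 1.07692
  −0.36·log₂(0.23) = 0.76331
  −0.30·log₂(0.13) = 0.88302
  −0.03·log₂(0.55) = 0.02587
H(P,Q) = 2.7491 bits.

2.7491 bits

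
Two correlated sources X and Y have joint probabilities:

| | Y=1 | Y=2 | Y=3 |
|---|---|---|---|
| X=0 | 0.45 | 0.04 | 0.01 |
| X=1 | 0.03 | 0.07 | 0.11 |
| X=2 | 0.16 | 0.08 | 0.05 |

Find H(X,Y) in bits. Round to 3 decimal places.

2.472 bits

H(X,Y) = −Σ p(x,y)·log₂ p(x,y) over all 9 cells.
  cell (0,1): −0.45·log₂0.45 = 0.5184
  cell (0,2): −0.04·log₂0.04 = 0.1858
  cell (0,3): −0.01·log₂0.01 = 0.0664
  cell (1,1): −0.03·log₂0.03 = 0.1518
  cell (1,2): −0.07·log₂0.07 = 0.2686
  cell (1,3): −0.11·log₂0.11 = 0.3503
  cell (2,1): −0.16·log₂0.16 = 0.4230
  cell (2,2): −0.08·log₂0.08 = 0.2915
  cell (2,3): −0.05·log₂0.05 = 0.2161
Sum = 2.472 bits.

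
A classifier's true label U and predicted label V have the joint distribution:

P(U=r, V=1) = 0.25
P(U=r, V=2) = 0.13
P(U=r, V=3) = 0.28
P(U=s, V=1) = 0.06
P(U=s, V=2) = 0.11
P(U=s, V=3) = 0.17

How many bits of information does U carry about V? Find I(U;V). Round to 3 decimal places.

0.036 bits

Marginals: p(U) = (0.6600, 0.3400), p(V) = (0.3100, 0.2400, 0.4500).
I(U;V) = H(U) + H(V) − H(U,V).
H(U) = 0.9248, H(V) = 1.5363, H(U,V) = 2.4253.
I(U;V) = 0.9248 + 1.5363 − 2.4253 = 0.036 bits.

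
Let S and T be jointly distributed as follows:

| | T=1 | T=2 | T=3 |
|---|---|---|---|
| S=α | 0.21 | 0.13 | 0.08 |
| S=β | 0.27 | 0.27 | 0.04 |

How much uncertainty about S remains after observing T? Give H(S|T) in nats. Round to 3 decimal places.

0.658 nats

Marginals: p(S) = (0.4200, 0.5800), p(T) = (0.4800, 0.4000, 0.1200).
H(S|T) = Σ p(T) · H(S|T=·).
  T=1: p=0.4800, H(S|T=1) = 0.6853
  T=2: p=0.4000, H(S|T=2) = 0.6306
  T=3: p=0.1200, H(S|T=3) = 0.6365
Weighted sum = 0.658 nats.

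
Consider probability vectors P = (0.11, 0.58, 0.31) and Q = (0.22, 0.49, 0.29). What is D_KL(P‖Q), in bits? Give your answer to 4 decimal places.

D(P‖Q) = Σ p·log₂(p/q).
  0.11·log₂(0.11/0.22) = -0.11000
  0.58·log₂(0.58/0.49) = 0.14110
  0.31·log₂(0.31/0.29) = 0.02983
D(P‖Q) = 0.0609 bits.

0.0609 bits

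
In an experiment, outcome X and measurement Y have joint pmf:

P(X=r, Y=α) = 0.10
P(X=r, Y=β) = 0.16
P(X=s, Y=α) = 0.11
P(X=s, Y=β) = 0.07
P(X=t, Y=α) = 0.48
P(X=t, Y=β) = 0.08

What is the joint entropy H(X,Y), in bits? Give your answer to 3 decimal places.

2.174 bits

H(X,Y) = −Σ p(x,y)·log₂ p(x,y) over all 6 cells.
  cell (r,α): −0.10·log₂0.10 = 0.3322
  cell (r,β): −0.16·log₂0.16 = 0.4230
  cell (s,α): −0.11·log₂0.11 = 0.3503
  cell (s,β): −0.07·log₂0.07 = 0.2686
  cell (t,α): −0.48·log₂0.48 = 0.5083
  cell (t,β): −0.08·log₂0.08 = 0.2915
Sum = 2.174 bits.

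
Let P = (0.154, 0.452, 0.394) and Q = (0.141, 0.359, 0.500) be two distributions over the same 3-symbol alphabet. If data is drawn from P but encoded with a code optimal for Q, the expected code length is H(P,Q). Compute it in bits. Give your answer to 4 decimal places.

H(P,Q) = −Σ p·log₂ q.
  −0.154·log₂(0.141) = 0.43524
  −0.452·log₂(0.359) = 0.66803
  −0.394·log₂(0.500) = 0.39400
H(P,Q) = 1.4973 bits.

1.4973 bits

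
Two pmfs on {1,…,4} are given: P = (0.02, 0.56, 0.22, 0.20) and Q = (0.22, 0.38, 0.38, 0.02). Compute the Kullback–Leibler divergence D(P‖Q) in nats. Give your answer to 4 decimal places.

D(P‖Q) = Σ p·ln(p/q).
  0.02·ln(0.02/0.22) = -0.04796
  0.56·ln(0.56/0.38) = 0.21715
  0.22·ln(0.22/0.38) = -0.12024
  0.20·ln(0.20/0.02) = 0.46052
D(P‖Q) = 0.5095 nats.

0.5095 nats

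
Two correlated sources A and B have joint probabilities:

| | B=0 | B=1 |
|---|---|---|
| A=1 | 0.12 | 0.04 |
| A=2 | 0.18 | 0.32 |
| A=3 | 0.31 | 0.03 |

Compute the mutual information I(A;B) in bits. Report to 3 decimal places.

Marginals: p(A) = (0.1600, 0.5000, 0.3400), p(B) = (0.6100, 0.3900).
I(A;B) = H(A) + H(B) − H(A,B).
H(A) = 1.4522, H(B) = 0.9648, H(A,B) = 2.1997.
I(A;B) = 1.4522 + 0.9648 − 2.1997 = 0.217 bits.

0.217 bits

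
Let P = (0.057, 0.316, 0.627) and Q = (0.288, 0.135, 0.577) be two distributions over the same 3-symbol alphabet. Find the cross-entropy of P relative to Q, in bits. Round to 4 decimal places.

1.5127 bits

H(P,Q) = −Σ p·log₂ q.
  −0.057·log₂(0.288) = 0.10236
  −0.316·log₂(0.135) = 0.91291
  −0.627·log₂(0.577) = 0.49743
H(P,Q) = 1.5127 bits.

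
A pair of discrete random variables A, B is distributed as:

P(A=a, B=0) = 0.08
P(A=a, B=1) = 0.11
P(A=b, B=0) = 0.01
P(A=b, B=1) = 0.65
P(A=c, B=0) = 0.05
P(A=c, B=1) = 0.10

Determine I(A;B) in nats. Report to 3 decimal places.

0.128 nats

Marginals: p(A) = (0.1900, 0.6600, 0.1500), p(B) = (0.1400, 0.8600).
I(A;B) = Σ p(x,y)·ln[p(x,y)/(p(x)p(y))].
  (a,0): 0.08·ln(3.0075) = 0.0881
  (a,1): 0.11·ln(0.6732) = -0.0435
  (b,0): 0.01·ln(0.1082) = -0.0222
  (b,1): 0.65·ln(1.1452) = 0.0881
  (c,0): 0.05·ln(2.3810) = 0.0434
  (c,1): 0.10·ln(0.7752) = -0.0255
Sum = 0.128 nats.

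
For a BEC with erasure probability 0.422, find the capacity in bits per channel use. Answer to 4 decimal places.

0.5780 bits

Binary erasure channel: capacity C = 1 − ε.
C = 1 − 0.422 = 0.5780 bits per channel use.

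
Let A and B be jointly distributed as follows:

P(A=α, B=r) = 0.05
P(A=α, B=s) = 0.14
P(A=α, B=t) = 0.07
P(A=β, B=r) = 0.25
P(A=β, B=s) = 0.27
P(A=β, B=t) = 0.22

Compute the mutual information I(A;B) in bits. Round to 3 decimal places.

0.021 bits

Marginals: p(A) = (0.2600, 0.7400), p(B) = (0.3000, 0.4100, 0.2900).
I(A;B) = H(A) + H(B) − H(A,B).
H(A) = 0.8267, H(B) = 1.5664, H(A,B) = 2.3724.
I(A;B) = 0.8267 + 1.5664 − 2.3724 = 0.021 bits.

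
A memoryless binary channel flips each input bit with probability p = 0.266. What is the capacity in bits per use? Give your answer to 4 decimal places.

Binary symmetric channel: C = 1 − h₂(ε) where h₂ is the binary entropy function.
h₂(0.266) = −0.266·log₂0.266 − 0.734·log₂0.734 = 0.8357.
C = 1 − 0.8357 = 0.1643 bits per channel use.

0.1643 bits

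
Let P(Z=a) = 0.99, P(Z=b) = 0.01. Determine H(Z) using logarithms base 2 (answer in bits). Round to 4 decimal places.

H(Z) = −Σ p·log₂ p.
  −(0.99)·log₂(0.99) = 0.01435
  −(0.01)·log₂(0.01) = 0.06644
Sum: 0.01435 + 0.06644 = 0.0808 bits.

0.0808 bits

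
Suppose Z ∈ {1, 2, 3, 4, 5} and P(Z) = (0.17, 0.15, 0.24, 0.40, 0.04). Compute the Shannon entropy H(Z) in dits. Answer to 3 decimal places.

H(Z) = −Σ p·log₁₀ p.
  −(0.17)·log₁₀(0.17) = 0.1308
  −(0.15)·log₁₀(0.15) = 0.1236
  −(0.24)·log₁₀(0.24) = 0.1487
  −(0.40)·log₁₀(0.40) = 0.1592
  −(0.04)·log₁₀(0.04) = 0.0559
Sum: 0.1308 + 0.1236 + 0.1487 + 0.1592 + 0.0559 = 0.618 dits.

0.618 dits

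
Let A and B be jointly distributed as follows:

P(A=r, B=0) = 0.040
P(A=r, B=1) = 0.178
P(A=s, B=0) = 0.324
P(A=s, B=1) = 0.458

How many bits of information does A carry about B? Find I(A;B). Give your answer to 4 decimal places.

0.0307 bits

Marginals: p(A) = (0.2180, 0.7820), p(B) = (0.3640, 0.6360).
I(A;B) = H(A) + H(B) − H(A,B).
H(A) = 0.7565, H(B) = 0.9460, H(A,B) = 1.6718.
I(A;B) = 0.7565 + 0.9460 − 1.6718 = 0.0307 bits.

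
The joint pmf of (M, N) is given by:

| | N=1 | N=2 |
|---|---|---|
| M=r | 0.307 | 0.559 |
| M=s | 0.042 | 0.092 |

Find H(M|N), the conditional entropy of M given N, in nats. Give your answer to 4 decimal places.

0.3935 nats

Chain rule: H(M|N) = H(M,N) − H(N).
Marginals: p(M) = (0.8660, 0.1340), p(N) = (0.3490, 0.6510).
H(M,N) = 1.0403 nats; H(N) = 0.6468 nats.
H(M|N) = 1.0403 − 0.6468 = 0.3935 nats.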